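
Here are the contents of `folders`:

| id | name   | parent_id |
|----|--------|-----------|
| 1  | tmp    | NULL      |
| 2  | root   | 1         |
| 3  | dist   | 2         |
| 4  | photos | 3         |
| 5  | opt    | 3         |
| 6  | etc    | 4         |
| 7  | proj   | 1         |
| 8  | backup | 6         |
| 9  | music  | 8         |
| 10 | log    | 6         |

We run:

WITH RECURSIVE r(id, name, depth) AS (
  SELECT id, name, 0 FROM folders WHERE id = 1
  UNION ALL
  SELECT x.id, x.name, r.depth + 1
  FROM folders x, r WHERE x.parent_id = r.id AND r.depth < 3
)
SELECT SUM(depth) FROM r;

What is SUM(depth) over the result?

Base: id=1 (tmp) at depth 0.
Iteration 1: rows with parent_id in {1} -> root (id 2, depth 1), proj (id 7, depth 1).
Iteration 2: rows with parent_id in {2,7} -> dist (id 3, depth 2).
Iteration 3: rows with parent_id in {3} -> photos (id 4, depth 3), opt (id 5, depth 3).
Iteration 4: depth < 3 fails for all current rows; recursion stops.
SUM(depth) = 0 + 1 + 1 + 2 + 3 + 3 = 10.

10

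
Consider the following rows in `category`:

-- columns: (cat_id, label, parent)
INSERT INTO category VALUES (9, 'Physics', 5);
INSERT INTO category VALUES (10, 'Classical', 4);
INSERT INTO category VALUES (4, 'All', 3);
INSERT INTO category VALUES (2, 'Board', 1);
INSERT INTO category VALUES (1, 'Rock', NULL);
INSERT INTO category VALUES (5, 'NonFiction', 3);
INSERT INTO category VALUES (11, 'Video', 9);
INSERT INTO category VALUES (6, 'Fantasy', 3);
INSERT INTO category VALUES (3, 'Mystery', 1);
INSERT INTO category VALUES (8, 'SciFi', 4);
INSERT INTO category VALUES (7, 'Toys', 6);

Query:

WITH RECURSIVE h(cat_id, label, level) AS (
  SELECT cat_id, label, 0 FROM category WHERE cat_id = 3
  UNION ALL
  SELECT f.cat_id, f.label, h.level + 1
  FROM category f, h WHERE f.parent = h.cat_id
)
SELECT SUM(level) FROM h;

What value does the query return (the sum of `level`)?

Base: cat_id=3 (Mystery) at level 0.
Iteration 1: rows with parent in {3} -> All (id 4, level 1), NonFiction (id 5, level 1), Fantasy (id 6, level 1).
Iteration 2: rows with parent in {4,5,6} -> Toys (id 7, level 2), SciFi (id 8, level 2), Physics (id 9, level 2), Classical (id 10, level 2).
Iteration 3: rows with parent in {7,8,9,10} -> Video (id 11, level 3).
Iteration 4: no rows with parent in {11}; recursion stops.
SUM(level) = 0 + 1 + 1 + 1 + 2 + 2 + 2 + 2 + 3 = 14.

14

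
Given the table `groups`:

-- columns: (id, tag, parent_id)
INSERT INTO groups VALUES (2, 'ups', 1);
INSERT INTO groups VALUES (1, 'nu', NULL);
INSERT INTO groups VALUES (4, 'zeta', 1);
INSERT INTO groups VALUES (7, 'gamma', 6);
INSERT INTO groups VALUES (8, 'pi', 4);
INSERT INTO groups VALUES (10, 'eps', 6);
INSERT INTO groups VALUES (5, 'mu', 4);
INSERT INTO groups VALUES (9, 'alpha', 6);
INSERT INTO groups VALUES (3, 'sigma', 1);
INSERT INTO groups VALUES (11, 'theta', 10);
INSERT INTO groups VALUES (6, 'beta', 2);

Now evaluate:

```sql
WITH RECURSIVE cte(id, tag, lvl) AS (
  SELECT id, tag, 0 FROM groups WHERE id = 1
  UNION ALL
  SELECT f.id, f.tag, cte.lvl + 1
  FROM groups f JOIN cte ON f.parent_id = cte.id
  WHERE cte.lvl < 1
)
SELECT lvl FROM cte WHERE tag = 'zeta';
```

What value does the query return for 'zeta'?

Base: id=1 (nu) at lvl 0.
Iteration 1: rows with parent_id in {1} -> ups (id 2, lvl 1), sigma (id 3, lvl 1), zeta (id 4, lvl 1).
Iteration 2: lvl < 1 fails for all current rows; recursion stops.

1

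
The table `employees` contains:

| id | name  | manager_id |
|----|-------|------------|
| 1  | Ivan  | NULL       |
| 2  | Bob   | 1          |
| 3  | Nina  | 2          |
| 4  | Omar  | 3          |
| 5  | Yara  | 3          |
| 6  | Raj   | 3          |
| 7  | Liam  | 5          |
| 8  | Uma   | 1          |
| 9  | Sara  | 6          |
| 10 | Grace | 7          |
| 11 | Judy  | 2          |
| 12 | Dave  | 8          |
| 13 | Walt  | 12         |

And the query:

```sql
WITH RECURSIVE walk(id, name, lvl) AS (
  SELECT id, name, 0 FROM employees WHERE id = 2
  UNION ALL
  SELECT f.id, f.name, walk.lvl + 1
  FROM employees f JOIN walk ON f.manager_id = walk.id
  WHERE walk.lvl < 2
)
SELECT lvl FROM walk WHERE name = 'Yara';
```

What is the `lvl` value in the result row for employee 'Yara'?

2

Base: id=2 (Bob) at lvl 0.
Iteration 1: rows with manager_id in {2} -> Nina (id 3, lvl 1), Judy (id 11, lvl 1).
Iteration 2: rows with manager_id in {3,11} -> Omar (id 4, lvl 2), Yara (id 5, lvl 2), Raj (id 6, lvl 2).
Iteration 3: lvl < 2 fails for all current rows; recursion stops.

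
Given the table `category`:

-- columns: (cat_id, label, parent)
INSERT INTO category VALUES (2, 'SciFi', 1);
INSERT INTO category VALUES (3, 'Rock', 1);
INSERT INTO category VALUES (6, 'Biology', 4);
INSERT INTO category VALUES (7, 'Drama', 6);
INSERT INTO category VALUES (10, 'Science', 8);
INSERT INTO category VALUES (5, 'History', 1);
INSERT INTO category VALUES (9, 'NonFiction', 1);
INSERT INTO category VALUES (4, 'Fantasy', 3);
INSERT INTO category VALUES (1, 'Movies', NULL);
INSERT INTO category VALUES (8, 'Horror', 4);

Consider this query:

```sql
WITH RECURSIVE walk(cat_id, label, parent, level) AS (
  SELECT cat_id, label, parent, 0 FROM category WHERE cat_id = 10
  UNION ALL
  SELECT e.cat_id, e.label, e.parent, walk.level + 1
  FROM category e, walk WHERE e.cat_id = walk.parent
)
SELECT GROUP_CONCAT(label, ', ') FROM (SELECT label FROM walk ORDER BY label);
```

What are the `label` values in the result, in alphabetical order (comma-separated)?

Fantasy, Horror, Movies, Rock, Science

Base: cat_id=10 (Science), parent=8, level 0.
Iteration 1: join on cat_id=8 -> Horror (id 8, parent=4, level 1).
Iteration 2: join on cat_id=4 -> Fantasy (id 4, parent=3, level 2).
Iteration 3: join on cat_id=3 -> Rock (id 3, parent=1, level 3).
Iteration 4: join on cat_id=1 -> Movies (id 1, parent=NULL, level 4).
Iteration 5: parent is NULL; no match; recursion stops.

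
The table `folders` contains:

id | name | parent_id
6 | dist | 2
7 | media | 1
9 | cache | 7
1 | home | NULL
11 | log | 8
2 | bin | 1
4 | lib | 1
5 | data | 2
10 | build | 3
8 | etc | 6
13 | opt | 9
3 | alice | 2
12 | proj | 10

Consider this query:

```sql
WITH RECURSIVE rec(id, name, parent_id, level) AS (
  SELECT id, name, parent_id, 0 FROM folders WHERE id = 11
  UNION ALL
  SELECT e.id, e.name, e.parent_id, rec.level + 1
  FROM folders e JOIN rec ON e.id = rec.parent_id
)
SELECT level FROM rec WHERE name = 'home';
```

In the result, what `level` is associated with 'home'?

4

Base: id=11 (log), parent_id=8, level 0.
Iteration 1: join on id=8 -> etc (id 8, parent_id=6, level 1).
Iteration 2: join on id=6 -> dist (id 6, parent_id=2, level 2).
Iteration 3: join on id=2 -> bin (id 2, parent_id=1, level 3).
Iteration 4: join on id=1 -> home (id 1, parent_id=NULL, level 4).
Iteration 5: parent_id is NULL; no match; recursion stops.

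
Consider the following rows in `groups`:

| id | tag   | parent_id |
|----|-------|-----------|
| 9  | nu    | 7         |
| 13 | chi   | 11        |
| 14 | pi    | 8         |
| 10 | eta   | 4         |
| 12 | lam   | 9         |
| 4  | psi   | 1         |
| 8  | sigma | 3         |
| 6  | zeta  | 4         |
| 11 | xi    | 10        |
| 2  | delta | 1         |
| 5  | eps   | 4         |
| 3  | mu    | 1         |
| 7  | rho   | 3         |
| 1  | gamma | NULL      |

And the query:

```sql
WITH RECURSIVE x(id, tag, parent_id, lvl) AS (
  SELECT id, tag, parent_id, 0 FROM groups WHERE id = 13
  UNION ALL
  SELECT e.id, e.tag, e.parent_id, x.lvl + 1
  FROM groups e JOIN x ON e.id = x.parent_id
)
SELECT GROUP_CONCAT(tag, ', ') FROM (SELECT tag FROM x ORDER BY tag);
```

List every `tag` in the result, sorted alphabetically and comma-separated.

Base: id=13 (chi), parent_id=11, lvl 0.
Iteration 1: join on id=11 -> xi (id 11, parent_id=10, lvl 1).
Iteration 2: join on id=10 -> eta (id 10, parent_id=4, lvl 2).
Iteration 3: join on id=4 -> psi (id 4, parent_id=1, lvl 3).
Iteration 4: join on id=1 -> gamma (id 1, parent_id=NULL, lvl 4).
Iteration 5: parent_id is NULL; no match; recursion stops.

chi, eta, gamma, psi, xi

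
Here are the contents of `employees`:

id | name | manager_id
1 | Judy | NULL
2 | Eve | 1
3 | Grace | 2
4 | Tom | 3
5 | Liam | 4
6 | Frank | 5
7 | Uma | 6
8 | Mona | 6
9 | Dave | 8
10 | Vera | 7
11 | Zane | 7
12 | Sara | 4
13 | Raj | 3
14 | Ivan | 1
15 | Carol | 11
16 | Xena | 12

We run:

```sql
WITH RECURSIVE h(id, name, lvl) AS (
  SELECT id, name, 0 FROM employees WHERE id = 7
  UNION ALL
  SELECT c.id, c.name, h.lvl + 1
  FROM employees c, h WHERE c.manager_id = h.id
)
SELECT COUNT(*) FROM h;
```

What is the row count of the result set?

4

Base: id=7 (Uma) at lvl 0.
Iteration 1: rows with manager_id in {7} -> Vera (id 10, lvl 1), Zane (id 11, lvl 1).
Iteration 2: rows with manager_id in {10,11} -> Carol (id 15, lvl 2).
Iteration 3: no rows with manager_id in {15}; recursion stops.
Total rows emitted: 4.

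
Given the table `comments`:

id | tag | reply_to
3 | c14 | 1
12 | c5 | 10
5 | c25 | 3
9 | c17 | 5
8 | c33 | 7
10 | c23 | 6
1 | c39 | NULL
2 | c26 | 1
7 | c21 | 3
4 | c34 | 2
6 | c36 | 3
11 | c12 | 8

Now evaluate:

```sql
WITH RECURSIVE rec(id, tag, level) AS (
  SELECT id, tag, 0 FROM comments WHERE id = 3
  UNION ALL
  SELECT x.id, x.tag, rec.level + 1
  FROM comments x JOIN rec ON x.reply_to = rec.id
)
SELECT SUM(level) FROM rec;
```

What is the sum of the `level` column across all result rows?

Base: id=3 (c14) at level 0.
Iteration 1: rows with reply_to in {3} -> c25 (id 5, level 1), c36 (id 6, level 1), c21 (id 7, level 1).
Iteration 2: rows with reply_to in {5,6,7} -> c33 (id 8, level 2), c17 (id 9, level 2), c23 (id 10, level 2).
Iteration 3: rows with reply_to in {8,9,10} -> c12 (id 11, level 3), c5 (id 12, level 3).
Iteration 4: no rows with reply_to in {11,12}; recursion stops.
SUM(level) = 0 + 1 + 1 + 1 + 2 + 2 + 2 + 3 + 3 = 15.

15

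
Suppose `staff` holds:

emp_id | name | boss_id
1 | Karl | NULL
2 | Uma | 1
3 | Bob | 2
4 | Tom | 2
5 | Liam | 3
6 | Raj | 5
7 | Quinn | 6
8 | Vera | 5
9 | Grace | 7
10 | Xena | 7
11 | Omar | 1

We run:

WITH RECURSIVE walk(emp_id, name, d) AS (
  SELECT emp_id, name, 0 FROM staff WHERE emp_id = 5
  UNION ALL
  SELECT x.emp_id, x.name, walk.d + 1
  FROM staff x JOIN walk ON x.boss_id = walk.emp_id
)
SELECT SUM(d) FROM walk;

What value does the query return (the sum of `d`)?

Base: emp_id=5 (Liam) at d 0.
Iteration 1: rows with boss_id in {5} -> Raj (id 6, d 1), Vera (id 8, d 1).
Iteration 2: rows with boss_id in {6,8} -> Quinn (id 7, d 2).
Iteration 3: rows with boss_id in {7} -> Grace (id 9, d 3), Xena (id 10, d 3).
Iteration 4: no rows with boss_id in {9,10}; recursion stops.
SUM(d) = 0 + 1 + 1 + 2 + 3 + 3 = 10.

10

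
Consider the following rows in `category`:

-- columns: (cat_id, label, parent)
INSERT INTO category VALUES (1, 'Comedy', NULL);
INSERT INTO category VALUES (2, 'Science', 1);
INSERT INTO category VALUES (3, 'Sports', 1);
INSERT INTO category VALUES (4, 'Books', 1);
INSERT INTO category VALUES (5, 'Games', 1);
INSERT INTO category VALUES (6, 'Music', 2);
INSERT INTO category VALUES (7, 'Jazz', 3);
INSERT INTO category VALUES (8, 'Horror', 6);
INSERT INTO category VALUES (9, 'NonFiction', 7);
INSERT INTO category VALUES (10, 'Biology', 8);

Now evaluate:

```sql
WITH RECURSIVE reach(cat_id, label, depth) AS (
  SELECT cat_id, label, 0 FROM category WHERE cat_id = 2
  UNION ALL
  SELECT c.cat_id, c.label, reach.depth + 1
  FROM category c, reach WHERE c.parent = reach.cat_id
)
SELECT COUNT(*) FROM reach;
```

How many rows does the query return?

Base: cat_id=2 (Science) at depth 0.
Iteration 1: rows with parent in {2} -> Music (id 6, depth 1).
Iteration 2: rows with parent in {6} -> Horror (id 8, depth 2).
Iteration 3: rows with parent in {8} -> Biology (id 10, depth 3).
Iteration 4: no rows with parent in {10}; recursion stops.
Total rows emitted: 4.

4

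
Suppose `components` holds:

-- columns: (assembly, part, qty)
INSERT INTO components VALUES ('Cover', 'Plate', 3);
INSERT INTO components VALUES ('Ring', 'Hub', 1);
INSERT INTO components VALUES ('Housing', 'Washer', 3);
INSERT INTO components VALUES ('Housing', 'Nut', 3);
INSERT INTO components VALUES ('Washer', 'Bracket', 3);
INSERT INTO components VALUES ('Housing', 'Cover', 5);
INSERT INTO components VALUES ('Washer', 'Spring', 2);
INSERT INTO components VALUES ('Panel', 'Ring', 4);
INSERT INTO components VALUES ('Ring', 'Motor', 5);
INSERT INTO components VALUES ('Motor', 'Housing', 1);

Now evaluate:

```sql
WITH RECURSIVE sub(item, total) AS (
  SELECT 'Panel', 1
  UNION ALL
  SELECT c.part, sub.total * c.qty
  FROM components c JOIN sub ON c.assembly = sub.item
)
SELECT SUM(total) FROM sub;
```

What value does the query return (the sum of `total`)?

869

Base: (Panel, total=1).
Iteration 1: components of {Panel} -> Ring = 1*4 = 4.
Iteration 2: components of {Ring} -> Hub = 4*1 = 4, Motor = 4*5 = 20.
Iteration 3: components of {Hub,Motor} -> Housing = 20*1 = 20.
Iteration 4: components of {Housing} -> Cover = 20*5 = 100, Nut = 20*3 = 60, Washer = 20*3 = 60.
Iteration 5: components of {Cover,Nut,Washer} -> Bracket = 60*3 = 180, Plate = 100*3 = 300, Spring = 60*2 = 120.
Iteration 6: no further components; recursion stops.
SUM(total) = 1 + 4 + 20 + 4 + 20 + 100 + 60 + 60 + 300 + 120 + 180 = 869.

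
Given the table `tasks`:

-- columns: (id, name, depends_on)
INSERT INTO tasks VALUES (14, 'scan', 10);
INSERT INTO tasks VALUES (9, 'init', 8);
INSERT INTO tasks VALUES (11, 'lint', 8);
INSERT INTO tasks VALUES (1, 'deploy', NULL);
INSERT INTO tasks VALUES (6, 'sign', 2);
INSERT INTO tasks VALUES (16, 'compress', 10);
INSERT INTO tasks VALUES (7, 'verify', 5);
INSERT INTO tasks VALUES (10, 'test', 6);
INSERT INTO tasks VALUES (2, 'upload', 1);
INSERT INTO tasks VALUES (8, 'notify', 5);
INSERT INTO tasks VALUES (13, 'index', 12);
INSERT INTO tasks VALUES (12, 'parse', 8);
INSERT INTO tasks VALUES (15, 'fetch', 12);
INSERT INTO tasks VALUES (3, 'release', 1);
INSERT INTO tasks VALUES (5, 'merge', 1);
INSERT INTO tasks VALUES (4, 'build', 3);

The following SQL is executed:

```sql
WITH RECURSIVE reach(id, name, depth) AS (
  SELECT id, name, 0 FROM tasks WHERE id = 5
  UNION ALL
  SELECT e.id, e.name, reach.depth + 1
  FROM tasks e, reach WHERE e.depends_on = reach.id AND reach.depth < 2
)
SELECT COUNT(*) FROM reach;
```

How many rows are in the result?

Base: id=5 (merge) at depth 0.
Iteration 1: rows with depends_on in {5} -> verify (id 7, depth 1), notify (id 8, depth 1).
Iteration 2: rows with depends_on in {7,8} -> init (id 9, depth 2), lint (id 11, depth 2), parse (id 12, depth 2).
Iteration 3: depth < 2 fails for all current rows; recursion stops.
Total rows emitted: 6.

6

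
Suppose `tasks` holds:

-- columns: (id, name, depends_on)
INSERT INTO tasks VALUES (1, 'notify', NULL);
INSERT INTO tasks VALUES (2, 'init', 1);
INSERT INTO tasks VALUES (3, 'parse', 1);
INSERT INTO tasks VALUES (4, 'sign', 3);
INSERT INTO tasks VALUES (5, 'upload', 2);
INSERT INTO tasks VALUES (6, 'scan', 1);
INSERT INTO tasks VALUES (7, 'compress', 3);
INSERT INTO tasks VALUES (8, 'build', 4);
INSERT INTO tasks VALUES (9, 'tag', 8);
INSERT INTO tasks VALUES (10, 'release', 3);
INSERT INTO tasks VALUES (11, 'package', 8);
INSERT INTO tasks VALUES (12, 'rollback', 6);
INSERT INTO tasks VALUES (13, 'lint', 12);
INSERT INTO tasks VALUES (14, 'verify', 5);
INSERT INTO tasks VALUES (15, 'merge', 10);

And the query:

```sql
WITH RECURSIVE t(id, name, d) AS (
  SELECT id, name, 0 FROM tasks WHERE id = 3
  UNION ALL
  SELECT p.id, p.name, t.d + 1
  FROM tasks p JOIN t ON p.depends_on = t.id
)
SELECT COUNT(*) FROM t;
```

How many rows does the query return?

Base: id=3 (parse) at d 0.
Iteration 1: rows with depends_on in {3} -> sign (id 4, d 1), compress (id 7, d 1), release (id 10, d 1).
Iteration 2: rows with depends_on in {4,7,10} -> build (id 8, d 2), merge (id 15, d 2).
Iteration 3: rows with depends_on in {8,15} -> tag (id 9, d 3), package (id 11, d 3).
Iteration 4: no rows with depends_on in {9,11}; recursion stops.
Total rows emitted: 8.

8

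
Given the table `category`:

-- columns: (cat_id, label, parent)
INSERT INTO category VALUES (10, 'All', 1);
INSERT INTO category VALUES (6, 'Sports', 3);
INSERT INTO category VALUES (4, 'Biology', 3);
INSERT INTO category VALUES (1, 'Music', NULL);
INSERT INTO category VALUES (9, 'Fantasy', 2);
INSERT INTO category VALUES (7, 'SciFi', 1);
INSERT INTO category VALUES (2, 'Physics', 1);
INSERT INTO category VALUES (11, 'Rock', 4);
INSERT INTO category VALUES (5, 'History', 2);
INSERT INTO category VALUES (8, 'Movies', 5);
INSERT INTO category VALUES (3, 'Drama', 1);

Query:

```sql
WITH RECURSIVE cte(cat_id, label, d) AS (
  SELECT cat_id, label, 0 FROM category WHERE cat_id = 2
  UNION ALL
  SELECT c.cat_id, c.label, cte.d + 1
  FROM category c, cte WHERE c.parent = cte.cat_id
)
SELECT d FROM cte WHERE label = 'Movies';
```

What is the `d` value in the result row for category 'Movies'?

Base: cat_id=2 (Physics) at d 0.
Iteration 1: rows with parent in {2} -> History (id 5, d 1), Fantasy (id 9, d 1).
Iteration 2: rows with parent in {5,9} -> Movies (id 8, d 2).
Iteration 3: no rows with parent in {8}; recursion stops.

2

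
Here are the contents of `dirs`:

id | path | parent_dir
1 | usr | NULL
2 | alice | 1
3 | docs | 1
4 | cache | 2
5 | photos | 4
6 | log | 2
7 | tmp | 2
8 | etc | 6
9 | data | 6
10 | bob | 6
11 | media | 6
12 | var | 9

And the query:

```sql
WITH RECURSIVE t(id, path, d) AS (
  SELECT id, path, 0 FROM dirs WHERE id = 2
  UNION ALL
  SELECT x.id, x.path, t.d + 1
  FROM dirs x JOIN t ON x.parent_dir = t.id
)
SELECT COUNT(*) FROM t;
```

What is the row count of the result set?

Base: id=2 (alice) at d 0.
Iteration 1: rows with parent_dir in {2} -> cache (id 4, d 1), log (id 6, d 1), tmp (id 7, d 1).
Iteration 2: rows with parent_dir in {4,6,7} -> photos (id 5, d 2), etc (id 8, d 2), data (id 9, d 2), bob (id 10, d 2), media (id 11, d 2).
Iteration 3: rows with parent_dir in {5,8,9,10,11} -> var (id 12, d 3).
Iteration 4: no rows with parent_dir in {12}; recursion stops.
Total rows emitted: 10.

10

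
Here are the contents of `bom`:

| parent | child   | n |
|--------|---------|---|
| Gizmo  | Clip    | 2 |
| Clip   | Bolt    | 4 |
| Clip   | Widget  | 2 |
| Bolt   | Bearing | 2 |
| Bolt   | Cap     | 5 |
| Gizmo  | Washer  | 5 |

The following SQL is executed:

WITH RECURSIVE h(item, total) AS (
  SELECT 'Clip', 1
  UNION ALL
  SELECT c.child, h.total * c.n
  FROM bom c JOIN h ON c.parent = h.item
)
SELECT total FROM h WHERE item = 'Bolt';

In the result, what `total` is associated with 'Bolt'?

Base: (Clip, total=1).
Iteration 1: components of {Clip} -> Bolt = 1*4 = 4, Widget = 1*2 = 2.
Iteration 2: components of {Bolt,Widget} -> Bearing = 4*2 = 8, Cap = 4*5 = 20.
Iteration 3: no further components; recursion stops.

4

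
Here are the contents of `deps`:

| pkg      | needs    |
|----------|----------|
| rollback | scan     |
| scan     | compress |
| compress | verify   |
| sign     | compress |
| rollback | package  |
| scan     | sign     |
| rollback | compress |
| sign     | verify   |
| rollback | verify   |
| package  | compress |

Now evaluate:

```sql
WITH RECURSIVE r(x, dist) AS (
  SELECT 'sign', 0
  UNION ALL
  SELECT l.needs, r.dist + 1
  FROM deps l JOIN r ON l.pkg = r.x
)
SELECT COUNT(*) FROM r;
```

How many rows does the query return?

4

Base: (sign, dist=0).
Iteration 1: edges from {sign} -> (compress, dist=1), (verify, dist=1).
Iteration 2: edges from {compress,verify} -> (verify, dist=2).
Iteration 3: no outgoing edges from {verify}; recursion stops.
Total rows emitted: 4.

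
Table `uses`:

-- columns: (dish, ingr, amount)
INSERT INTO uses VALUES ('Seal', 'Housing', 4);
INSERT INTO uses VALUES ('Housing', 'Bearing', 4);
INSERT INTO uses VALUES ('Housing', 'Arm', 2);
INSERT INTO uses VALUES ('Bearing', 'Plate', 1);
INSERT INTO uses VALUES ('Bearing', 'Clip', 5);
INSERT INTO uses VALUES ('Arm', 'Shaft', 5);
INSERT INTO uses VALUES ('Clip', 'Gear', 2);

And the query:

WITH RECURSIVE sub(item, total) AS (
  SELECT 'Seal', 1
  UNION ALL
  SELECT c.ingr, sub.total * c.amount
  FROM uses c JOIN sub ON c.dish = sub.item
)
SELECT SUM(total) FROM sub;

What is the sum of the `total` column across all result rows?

Base: (Seal, total=1).
Iteration 1: components of {Seal} -> Housing = 1*4 = 4.
Iteration 2: components of {Housing} -> Arm = 4*2 = 8, Bearing = 4*4 = 16.
Iteration 3: components of {Arm,Bearing} -> Clip = 16*5 = 80, Plate = 16*1 = 16, Shaft = 8*5 = 40.
Iteration 4: components of {Clip,Plate,Shaft} -> Gear = 80*2 = 160.
Iteration 5: no further components; recursion stops.
SUM(total) = 1 + 4 + 16 + 8 + 16 + 80 + 40 + 160 = 325.

325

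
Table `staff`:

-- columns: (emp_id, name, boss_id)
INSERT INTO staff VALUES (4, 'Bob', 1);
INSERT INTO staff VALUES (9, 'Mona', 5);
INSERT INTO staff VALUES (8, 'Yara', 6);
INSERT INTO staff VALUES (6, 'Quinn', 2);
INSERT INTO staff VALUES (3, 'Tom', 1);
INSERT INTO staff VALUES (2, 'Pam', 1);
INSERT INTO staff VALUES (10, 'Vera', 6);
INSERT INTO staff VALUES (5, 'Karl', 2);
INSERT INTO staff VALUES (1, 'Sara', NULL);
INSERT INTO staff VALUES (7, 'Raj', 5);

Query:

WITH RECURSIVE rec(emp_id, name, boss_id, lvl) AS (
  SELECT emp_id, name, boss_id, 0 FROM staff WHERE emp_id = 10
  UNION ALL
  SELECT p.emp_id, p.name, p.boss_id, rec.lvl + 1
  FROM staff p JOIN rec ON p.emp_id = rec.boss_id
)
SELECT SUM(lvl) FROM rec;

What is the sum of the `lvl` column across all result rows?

6

Base: emp_id=10 (Vera), boss_id=6, lvl 0.
Iteration 1: join on emp_id=6 -> Quinn (id 6, boss_id=2, lvl 1).
Iteration 2: join on emp_id=2 -> Pam (id 2, boss_id=1, lvl 2).
Iteration 3: join on emp_id=1 -> Sara (id 1, boss_id=NULL, lvl 3).
Iteration 4: boss_id is NULL; no match; recursion stops.
SUM(lvl) = 0 + 1 + 2 + 3 = 6.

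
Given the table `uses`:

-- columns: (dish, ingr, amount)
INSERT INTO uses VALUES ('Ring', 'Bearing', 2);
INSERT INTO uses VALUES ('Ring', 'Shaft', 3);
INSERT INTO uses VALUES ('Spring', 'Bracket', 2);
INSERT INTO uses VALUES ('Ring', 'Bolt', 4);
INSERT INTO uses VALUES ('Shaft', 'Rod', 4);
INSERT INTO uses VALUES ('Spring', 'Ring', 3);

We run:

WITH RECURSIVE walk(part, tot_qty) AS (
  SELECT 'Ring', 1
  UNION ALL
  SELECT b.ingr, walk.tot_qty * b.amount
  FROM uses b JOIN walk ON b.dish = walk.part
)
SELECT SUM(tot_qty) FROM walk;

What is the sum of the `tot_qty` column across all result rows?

Base: (Ring, tot_qty=1).
Iteration 1: components of {Ring} -> Bearing = 1*2 = 2, Bolt = 1*4 = 4, Shaft = 1*3 = 3.
Iteration 2: components of {Bearing,Bolt,Shaft} -> Rod = 3*4 = 12.
Iteration 3: no further components; recursion stops.
SUM(tot_qty) = 1 + 4 + 2 + 3 + 12 = 22.

22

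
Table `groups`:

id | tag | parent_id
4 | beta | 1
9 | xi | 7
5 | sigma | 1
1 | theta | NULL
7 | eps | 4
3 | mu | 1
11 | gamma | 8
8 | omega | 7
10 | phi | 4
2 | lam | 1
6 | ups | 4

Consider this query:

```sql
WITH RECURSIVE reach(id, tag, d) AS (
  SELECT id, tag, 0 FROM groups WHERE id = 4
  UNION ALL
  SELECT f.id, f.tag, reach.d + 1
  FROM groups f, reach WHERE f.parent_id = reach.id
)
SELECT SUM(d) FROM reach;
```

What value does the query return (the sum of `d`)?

10

Base: id=4 (beta) at d 0.
Iteration 1: rows with parent_id in {4} -> ups (id 6, d 1), eps (id 7, d 1), phi (id 10, d 1).
Iteration 2: rows with parent_id in {6,7,10} -> omega (id 8, d 2), xi (id 9, d 2).
Iteration 3: rows with parent_id in {8,9} -> gamma (id 11, d 3).
Iteration 4: no rows with parent_id in {11}; recursion stops.
SUM(d) = 0 + 1 + 1 + 1 + 2 + 2 + 3 = 10.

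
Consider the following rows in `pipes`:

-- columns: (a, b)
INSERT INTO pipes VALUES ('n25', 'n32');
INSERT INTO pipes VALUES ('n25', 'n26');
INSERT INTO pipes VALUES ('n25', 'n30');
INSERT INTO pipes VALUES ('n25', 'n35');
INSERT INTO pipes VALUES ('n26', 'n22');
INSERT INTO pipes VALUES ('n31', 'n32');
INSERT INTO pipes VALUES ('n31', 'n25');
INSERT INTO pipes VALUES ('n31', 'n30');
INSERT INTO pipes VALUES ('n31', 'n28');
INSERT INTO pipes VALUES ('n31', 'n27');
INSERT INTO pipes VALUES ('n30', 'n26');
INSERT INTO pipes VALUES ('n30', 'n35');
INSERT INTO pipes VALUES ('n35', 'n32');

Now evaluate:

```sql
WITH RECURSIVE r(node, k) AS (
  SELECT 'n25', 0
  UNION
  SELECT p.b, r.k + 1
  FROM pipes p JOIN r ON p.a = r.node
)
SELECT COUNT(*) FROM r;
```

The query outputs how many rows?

Base: (n25, k=0).
Iteration 1: edges from {n25} -> (n26, k=1), (n30, k=1), (n32, k=1), (n35, k=1).
Iteration 2: edges from {n26,n30,n32,n35} -> (n22, k=2), (n26, k=2), (n32, k=2), (n35, k=2).
Iteration 3: edges from {n22,n26,n32,n35} -> (n22, k=3), (n32, k=3).
Iteration 4: no outgoing edges from {n22,n32}; recursion stops.
Total rows emitted: 11.

11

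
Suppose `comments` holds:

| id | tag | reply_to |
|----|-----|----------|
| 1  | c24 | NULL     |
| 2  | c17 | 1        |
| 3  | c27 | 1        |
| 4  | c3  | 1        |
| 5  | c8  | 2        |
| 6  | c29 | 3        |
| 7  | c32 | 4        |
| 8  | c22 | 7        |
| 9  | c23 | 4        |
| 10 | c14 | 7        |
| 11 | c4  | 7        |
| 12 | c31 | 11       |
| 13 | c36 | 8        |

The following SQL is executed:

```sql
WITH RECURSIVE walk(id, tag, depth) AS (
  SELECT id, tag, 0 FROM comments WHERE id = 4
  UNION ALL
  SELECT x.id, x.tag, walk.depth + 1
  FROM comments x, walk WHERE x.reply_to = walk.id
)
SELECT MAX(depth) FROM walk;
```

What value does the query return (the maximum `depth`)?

Base: id=4 (c3) at depth 0.
Iteration 1: rows with reply_to in {4} -> c32 (id 7, depth 1), c23 (id 9, depth 1).
Iteration 2: rows with reply_to in {7,9} -> c22 (id 8, depth 2), c14 (id 10, depth 2), c4 (id 11, depth 2).
Iteration 3: rows with reply_to in {8,10,11} -> c31 (id 12, depth 3), c36 (id 13, depth 3).
Iteration 4: no rows with reply_to in {12,13}; recursion stops.
depth values: 0, 1, 1, 2, 2, 2, 3, 3; the maximum is 3.

3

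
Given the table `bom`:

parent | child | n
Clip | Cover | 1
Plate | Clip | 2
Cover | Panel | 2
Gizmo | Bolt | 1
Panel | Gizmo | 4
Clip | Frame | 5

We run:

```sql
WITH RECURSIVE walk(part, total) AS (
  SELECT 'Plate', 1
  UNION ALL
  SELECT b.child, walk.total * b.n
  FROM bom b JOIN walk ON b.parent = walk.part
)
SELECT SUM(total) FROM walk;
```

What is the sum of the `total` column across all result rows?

51

Base: (Plate, total=1).
Iteration 1: components of {Plate} -> Clip = 1*2 = 2.
Iteration 2: components of {Clip} -> Cover = 2*1 = 2, Frame = 2*5 = 10.
Iteration 3: components of {Cover,Frame} -> Panel = 2*2 = 4.
Iteration 4: components of {Panel} -> Gizmo = 4*4 = 16.
Iteration 5: components of {Gizmo} -> Bolt = 16*1 = 16.
Iteration 6: no further components; recursion stops.
SUM(total) = 1 + 2 + 2 + 10 + 4 + 16 + 16 = 51.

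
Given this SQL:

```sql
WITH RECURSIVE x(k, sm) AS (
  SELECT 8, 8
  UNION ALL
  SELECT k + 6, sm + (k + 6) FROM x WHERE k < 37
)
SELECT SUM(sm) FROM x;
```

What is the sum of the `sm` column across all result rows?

Base: k=8, sm=8.
Iteration 1: 8 < 37 holds -> k = 8 + 6 = 14, sm = 8 + 14 = 22.
Iteration 2: 14 < 37 holds -> k = 14 + 6 = 20, sm = 22 + 20 = 42.
Iteration 3: 20 < 37 holds -> k = 20 + 6 = 26, sm = 42 + 26 = 68.
Iteration 4: 26 < 37 holds -> k = 26 + 6 = 32, sm = 68 + 32 = 100.
Iteration 5: 32 < 37 holds -> k = 32 + 6 = 38, sm = 100 + 38 = 138.
Iteration 6: 38 < 37 fails; recursion stops.
SUM(sm) = 8 + 22 + 42 + 68 + 100 + 138 = 378.

378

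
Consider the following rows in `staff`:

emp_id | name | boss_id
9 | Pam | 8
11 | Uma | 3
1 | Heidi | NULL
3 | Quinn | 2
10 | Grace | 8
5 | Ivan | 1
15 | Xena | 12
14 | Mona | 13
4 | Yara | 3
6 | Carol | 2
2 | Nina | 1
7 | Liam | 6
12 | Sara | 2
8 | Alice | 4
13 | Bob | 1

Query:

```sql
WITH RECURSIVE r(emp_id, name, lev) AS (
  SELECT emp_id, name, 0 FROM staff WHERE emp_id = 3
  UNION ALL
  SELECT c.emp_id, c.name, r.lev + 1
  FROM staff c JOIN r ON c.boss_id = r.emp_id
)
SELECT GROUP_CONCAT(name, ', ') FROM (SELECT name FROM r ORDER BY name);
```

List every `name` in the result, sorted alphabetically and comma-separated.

Base: emp_id=3 (Quinn) at lev 0.
Iteration 1: rows with boss_id in {3} -> Yara (id 4, lev 1), Uma (id 11, lev 1).
Iteration 2: rows with boss_id in {4,11} -> Alice (id 8, lev 2).
Iteration 3: rows with boss_id in {8} -> Pam (id 9, lev 3), Grace (id 10, lev 3).
Iteration 4: no rows with boss_id in {9,10}; recursion stops.

Alice, Grace, Pam, Quinn, Uma, Yara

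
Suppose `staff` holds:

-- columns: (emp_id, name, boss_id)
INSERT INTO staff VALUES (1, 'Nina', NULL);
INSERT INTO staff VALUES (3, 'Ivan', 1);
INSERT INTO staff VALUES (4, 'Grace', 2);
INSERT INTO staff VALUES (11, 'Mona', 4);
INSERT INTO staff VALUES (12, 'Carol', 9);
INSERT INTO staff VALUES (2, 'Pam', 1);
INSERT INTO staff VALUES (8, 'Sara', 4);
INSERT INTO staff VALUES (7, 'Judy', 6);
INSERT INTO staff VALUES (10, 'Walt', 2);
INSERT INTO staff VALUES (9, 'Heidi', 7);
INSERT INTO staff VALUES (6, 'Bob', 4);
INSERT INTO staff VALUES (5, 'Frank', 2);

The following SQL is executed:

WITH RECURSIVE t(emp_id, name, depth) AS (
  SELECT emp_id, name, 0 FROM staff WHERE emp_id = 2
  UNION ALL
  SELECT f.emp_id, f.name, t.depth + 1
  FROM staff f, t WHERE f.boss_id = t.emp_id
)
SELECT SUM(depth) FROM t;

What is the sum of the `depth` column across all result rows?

21

Base: emp_id=2 (Pam) at depth 0.
Iteration 1: rows with boss_id in {2} -> Grace (id 4, depth 1), Frank (id 5, depth 1), Walt (id 10, depth 1).
Iteration 2: rows with boss_id in {4,5,10} -> Bob (id 6, depth 2), Sara (id 8, depth 2), Mona (id 11, depth 2).
Iteration 3: rows with boss_id in {6,8,11} -> Judy (id 7, depth 3).
Iteration 4: rows with boss_id in {7} -> Heidi (id 9, depth 4).
Iteration 5: rows with boss_id in {9} -> Carol (id 12, depth 5).
Iteration 6: no rows with boss_id in {12}; recursion stops.
SUM(depth) = 0 + 1 + 1 + 1 + 2 + 2 + 2 + 3 + 4 + 5 = 21.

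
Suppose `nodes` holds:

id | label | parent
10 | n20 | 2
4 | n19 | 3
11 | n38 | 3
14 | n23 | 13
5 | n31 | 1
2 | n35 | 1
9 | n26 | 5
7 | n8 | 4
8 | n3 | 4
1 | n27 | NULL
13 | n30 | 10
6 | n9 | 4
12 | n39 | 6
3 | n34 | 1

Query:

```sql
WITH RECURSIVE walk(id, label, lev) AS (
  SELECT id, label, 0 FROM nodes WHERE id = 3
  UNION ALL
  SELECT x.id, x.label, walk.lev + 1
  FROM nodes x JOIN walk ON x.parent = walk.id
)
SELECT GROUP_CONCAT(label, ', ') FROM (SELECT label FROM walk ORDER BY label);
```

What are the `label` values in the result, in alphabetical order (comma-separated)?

Base: id=3 (n34) at lev 0.
Iteration 1: rows with parent in {3} -> n19 (id 4, lev 1), n38 (id 11, lev 1).
Iteration 2: rows with parent in {4,11} -> n9 (id 6, lev 2), n8 (id 7, lev 2), n3 (id 8, lev 2).
Iteration 3: rows with parent in {6,7,8} -> n39 (id 12, lev 3).
Iteration 4: no rows with parent in {12}; recursion stops.

n19, n3, n34, n38, n39, n8, n9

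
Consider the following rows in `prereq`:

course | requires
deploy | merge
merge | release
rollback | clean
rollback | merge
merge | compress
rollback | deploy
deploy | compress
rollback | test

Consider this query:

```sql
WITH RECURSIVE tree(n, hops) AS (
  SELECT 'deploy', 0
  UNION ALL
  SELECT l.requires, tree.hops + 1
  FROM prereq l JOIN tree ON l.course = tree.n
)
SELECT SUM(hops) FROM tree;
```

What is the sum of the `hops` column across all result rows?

6

Base: (deploy, hops=0).
Iteration 1: edges from {deploy} -> (compress, hops=1), (merge, hops=1).
Iteration 2: edges from {compress,merge} -> (compress, hops=2), (release, hops=2).
Iteration 3: no outgoing edges from {compress,release}; recursion stops.
SUM(hops) = 0 + 1 + 1 + 2 + 2 = 6.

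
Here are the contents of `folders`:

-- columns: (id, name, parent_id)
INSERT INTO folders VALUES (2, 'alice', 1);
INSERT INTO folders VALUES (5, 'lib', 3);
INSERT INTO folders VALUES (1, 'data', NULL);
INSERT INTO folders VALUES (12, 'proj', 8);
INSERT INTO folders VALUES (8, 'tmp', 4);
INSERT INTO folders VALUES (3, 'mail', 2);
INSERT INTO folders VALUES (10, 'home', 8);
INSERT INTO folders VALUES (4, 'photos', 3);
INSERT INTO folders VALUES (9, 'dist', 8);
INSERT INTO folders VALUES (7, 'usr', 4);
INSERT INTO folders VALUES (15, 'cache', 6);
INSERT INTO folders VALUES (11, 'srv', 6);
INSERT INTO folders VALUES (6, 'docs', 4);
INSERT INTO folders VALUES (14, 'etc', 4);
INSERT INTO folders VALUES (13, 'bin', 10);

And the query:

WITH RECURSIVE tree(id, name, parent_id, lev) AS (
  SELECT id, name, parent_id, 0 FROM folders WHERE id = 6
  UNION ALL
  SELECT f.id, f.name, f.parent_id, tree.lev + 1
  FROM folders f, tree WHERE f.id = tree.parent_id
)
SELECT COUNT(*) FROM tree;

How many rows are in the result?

5

Base: id=6 (docs), parent_id=4, lev 0.
Iteration 1: join on id=4 -> photos (id 4, parent_id=3, lev 1).
Iteration 2: join on id=3 -> mail (id 3, parent_id=2, lev 2).
Iteration 3: join on id=2 -> alice (id 2, parent_id=1, lev 3).
Iteration 4: join on id=1 -> data (id 1, parent_id=NULL, lev 4).
Iteration 5: parent_id is NULL; no match; recursion stops.
Total rows emitted: 5.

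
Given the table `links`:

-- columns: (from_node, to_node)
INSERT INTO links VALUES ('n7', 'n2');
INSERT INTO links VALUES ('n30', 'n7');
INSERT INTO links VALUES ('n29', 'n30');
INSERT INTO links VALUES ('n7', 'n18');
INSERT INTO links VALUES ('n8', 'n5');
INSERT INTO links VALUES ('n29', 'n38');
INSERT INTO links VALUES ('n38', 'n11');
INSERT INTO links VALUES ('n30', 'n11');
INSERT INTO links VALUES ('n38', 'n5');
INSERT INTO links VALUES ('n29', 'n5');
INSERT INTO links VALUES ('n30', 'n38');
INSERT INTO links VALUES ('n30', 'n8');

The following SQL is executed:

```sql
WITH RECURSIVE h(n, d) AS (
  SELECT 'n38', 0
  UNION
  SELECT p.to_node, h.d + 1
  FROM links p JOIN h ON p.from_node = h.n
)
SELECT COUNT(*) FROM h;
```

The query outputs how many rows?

3

Base: (n38, d=0).
Iteration 1: edges from {n38} -> (n11, d=1), (n5, d=1).
Iteration 2: no outgoing edges from {n11,n5}; recursion stops.
Total rows emitted: 3.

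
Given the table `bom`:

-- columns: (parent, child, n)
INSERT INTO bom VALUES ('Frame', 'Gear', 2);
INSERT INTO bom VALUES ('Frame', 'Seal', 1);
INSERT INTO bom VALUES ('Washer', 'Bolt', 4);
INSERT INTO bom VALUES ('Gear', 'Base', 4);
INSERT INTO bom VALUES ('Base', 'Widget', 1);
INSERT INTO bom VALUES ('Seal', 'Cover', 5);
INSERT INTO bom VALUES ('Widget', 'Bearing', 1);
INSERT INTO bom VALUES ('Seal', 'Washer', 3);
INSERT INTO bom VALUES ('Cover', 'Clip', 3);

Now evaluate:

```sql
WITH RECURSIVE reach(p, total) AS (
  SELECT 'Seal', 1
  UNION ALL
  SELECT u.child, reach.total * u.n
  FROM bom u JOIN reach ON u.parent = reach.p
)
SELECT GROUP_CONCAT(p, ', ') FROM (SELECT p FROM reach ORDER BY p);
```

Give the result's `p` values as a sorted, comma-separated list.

Bolt, Clip, Cover, Seal, Washer

Base: (Seal, total=1).
Iteration 1: components of {Seal} -> Cover = 1*5 = 5, Washer = 1*3 = 3.
Iteration 2: components of {Cover,Washer} -> Bolt = 3*4 = 12, Clip = 5*3 = 15.
Iteration 3: no further components; recursion stops.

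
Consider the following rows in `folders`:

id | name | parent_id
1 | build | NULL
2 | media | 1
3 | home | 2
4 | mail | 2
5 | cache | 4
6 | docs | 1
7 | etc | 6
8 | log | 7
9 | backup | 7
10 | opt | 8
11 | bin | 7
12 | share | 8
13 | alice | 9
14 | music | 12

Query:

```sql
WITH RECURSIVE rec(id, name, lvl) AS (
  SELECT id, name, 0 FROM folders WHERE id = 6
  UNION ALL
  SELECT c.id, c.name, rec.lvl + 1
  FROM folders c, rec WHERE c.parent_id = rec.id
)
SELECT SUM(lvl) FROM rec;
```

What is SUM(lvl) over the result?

20

Base: id=6 (docs) at lvl 0.
Iteration 1: rows with parent_id in {6} -> etc (id 7, lvl 1).
Iteration 2: rows with parent_id in {7} -> log (id 8, lvl 2), backup (id 9, lvl 2), bin (id 11, lvl 2).
Iteration 3: rows with parent_id in {8,9,11} -> opt (id 10, lvl 3), share (id 12, lvl 3), alice (id 13, lvl 3).
Iteration 4: rows with parent_id in {10,12,13} -> music (id 14, lvl 4).
Iteration 5: no rows with parent_id in {14}; recursion stops.
SUM(lvl) = 0 + 1 + 2 + 2 + 2 + 3 + 3 + 3 + 4 = 20.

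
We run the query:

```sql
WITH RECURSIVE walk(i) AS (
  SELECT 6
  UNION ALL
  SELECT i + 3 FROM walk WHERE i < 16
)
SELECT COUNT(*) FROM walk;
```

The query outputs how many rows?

Base: i=6.
Iteration 1: 6 < 16 holds -> i = 6 + 3 = 9.
Iteration 2: 9 < 16 holds -> i = 9 + 3 = 12.
Iteration 3: 12 < 16 holds -> i = 12 + 3 = 15.
Iteration 4: 15 < 16 holds -> i = 15 + 3 = 18.
Iteration 5: 18 < 16 fails; recursion stops.
Total rows emitted: 5.

5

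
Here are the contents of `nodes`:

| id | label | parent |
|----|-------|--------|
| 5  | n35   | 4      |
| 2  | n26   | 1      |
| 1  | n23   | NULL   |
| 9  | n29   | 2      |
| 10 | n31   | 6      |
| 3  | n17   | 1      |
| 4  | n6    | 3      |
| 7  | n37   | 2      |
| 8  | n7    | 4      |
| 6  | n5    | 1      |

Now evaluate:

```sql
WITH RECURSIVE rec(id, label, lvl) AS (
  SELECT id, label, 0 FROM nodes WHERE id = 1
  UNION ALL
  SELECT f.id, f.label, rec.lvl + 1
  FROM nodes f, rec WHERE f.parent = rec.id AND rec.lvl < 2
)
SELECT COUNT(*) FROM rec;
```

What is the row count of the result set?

Base: id=1 (n23) at lvl 0.
Iteration 1: rows with parent in {1} -> n26 (id 2, lvl 1), n17 (id 3, lvl 1), n5 (id 6, lvl 1).
Iteration 2: rows with parent in {2,3,6} -> n6 (id 4, lvl 2), n37 (id 7, lvl 2), n29 (id 9, lvl 2), n31 (id 10, lvl 2).
Iteration 3: lvl < 2 fails for all current rows; recursion stops.
Total rows emitted: 8.

8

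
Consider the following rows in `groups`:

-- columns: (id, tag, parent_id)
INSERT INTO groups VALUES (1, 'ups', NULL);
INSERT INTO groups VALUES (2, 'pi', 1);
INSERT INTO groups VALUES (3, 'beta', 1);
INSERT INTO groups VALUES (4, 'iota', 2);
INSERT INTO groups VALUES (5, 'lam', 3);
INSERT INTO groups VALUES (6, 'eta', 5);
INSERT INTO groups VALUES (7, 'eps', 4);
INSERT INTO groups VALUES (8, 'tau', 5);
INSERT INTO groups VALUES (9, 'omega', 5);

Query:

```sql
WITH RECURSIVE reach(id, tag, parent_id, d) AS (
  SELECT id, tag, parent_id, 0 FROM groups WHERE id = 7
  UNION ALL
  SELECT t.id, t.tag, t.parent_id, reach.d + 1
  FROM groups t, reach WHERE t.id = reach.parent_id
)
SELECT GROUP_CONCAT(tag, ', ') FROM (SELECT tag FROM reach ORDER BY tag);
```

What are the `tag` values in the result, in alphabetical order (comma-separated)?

Base: id=7 (eps), parent_id=4, d 0.
Iteration 1: join on id=4 -> iota (id 4, parent_id=2, d 1).
Iteration 2: join on id=2 -> pi (id 2, parent_id=1, d 2).
Iteration 3: join on id=1 -> ups (id 1, parent_id=NULL, d 3).
Iteration 4: parent_id is NULL; no match; recursion stops.

eps, iota, pi, ups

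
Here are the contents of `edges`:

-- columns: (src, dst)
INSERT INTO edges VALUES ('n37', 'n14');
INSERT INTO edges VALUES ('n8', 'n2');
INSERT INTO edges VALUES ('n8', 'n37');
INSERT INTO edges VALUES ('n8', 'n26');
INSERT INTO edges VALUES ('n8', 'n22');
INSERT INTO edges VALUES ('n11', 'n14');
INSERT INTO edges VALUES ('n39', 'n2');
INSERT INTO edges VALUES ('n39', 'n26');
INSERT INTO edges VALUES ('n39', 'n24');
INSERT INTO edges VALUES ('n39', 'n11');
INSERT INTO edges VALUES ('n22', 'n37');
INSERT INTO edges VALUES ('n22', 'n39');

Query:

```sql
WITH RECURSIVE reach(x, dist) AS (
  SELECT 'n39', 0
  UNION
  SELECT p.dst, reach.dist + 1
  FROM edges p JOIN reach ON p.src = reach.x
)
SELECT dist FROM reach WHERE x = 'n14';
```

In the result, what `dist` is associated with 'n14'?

2

Base: (n39, dist=0).
Iteration 1: edges from {n39} -> (n11, dist=1), (n2, dist=1), (n24, dist=1), (n26, dist=1).
Iteration 2: edges from {n11,n2,n24,n26} -> (n14, dist=2).
Iteration 3: no outgoing edges from {n14}; recursion stops.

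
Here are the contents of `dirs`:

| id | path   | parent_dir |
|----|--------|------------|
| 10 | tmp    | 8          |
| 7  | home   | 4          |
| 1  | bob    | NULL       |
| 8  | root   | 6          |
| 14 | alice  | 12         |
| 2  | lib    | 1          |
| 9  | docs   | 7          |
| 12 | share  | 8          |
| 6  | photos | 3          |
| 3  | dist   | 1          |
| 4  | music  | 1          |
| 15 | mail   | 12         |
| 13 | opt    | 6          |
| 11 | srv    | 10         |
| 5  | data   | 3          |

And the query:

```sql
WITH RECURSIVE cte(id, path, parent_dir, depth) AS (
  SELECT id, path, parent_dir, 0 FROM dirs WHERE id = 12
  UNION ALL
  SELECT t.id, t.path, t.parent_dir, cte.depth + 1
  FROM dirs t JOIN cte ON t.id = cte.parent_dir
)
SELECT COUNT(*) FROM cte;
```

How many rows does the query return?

5

Base: id=12 (share), parent_dir=8, depth 0.
Iteration 1: join on id=8 -> root (id 8, parent_dir=6, depth 1).
Iteration 2: join on id=6 -> photos (id 6, parent_dir=3, depth 2).
Iteration 3: join on id=3 -> dist (id 3, parent_dir=1, depth 3).
Iteration 4: join on id=1 -> bob (id 1, parent_dir=NULL, depth 4).
Iteration 5: parent_dir is NULL; no match; recursion stops.
Total rows emitted: 5.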